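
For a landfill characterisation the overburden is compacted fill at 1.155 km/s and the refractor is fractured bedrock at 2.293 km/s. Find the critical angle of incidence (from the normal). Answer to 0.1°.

At critical incidence the refracted ray runs along the interface (θ₂ = 90°), so sin θ_c = V₁/V₂.
θ_c = arcsin(1.155/2.293) = arcsin 0.5037 = 30.25°.

30.2°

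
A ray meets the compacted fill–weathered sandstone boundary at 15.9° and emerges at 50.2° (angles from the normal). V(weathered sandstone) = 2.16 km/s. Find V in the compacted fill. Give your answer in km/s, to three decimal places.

0.770 km/s

Snell's law: sin 15.9°/V₁ = sin 50.2°/V₂.
V₁ = V₂·sin 15.9°/sin 50.2° = 2.16 × 0.3566 = 0.770 km/s.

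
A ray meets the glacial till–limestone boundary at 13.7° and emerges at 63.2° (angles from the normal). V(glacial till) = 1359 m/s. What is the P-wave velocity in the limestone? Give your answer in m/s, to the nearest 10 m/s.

5120 m/s

sin 13.7° = 0.2368; sin 63.2° = 0.8926.
V₂ = V₁·(sin θ₂/sin θ₁) = 1359·(0.8926/0.2368) = 5121.74 m/s.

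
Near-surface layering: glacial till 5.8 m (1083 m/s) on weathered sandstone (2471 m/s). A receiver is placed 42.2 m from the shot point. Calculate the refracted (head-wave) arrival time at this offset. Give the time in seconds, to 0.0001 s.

θ_c = arcsin(V₁/V₂) = arcsin(1083/2471) = 25.99°, cos θ_c = 0.8988.
Intercept time tᵢ = 2h cos θ_c / V₁ = 2·5.8·0.8988/1083 = 0.00963 s.
t = x/V₂ + tᵢ = 42.2/2471 + 0.00963 = 0.02671 s.

0.0267 s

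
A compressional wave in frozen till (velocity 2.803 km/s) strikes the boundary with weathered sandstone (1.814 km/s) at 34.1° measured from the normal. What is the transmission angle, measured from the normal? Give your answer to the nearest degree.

sin θ₁/V₁ = sin θ₂/V₂ ⇒ sin θ₂ = 1.814·sin 34.1°/2.803 = 1.814·0.5606/2.803 = 0.3628.
θ₂ = sin⁻¹(0.3628) = 21.27° (from vertical).

21°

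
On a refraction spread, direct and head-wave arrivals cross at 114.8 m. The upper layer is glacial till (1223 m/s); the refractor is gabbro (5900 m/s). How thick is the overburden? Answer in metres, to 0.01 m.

x_cross = 2h·√((V₂+V₁)/(V₂−V₁)) → h = x_cross / (2·√((V₂+V₁)/(V₂−V₁))).
√((V₂+V₁)/(V₂−V₁)) = √((5900+1223)/(5900−1223)) = 1.2341.
h = 114.8 / (2·1.2341) = 46.51 m.

46.51 m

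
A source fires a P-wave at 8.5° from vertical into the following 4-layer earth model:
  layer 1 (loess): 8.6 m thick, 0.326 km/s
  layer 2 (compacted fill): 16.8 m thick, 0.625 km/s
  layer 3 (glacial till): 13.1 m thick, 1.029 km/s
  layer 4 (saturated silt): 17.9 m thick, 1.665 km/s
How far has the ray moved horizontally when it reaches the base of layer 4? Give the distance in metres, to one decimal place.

33.8 m

Apply Snell's law at each interface; in layer i the horizontal offset is hᵢ·tan θᵢ.
Layer 1: θ = 8.50°; offset = 8.6·tan 8.50° = 1.285 m.
Layer 2: sin θ = 0.625·sin 8.5°/0.326 = 0.2834, θ = 16.46°; offset = 16.8·tan 16.46° = 4.964 m.
Layer 3: sin θ = 1.029·sin 8.5°/0.326 = 0.4666, θ = 27.81°; offset = 13.1·tan 27.81° = 6.910 m.
Layer 4: sin θ = 1.665·sin 8.5°/0.326 = 0.7549, θ = 49.02°; offset = 17.9·tan 49.02° = 20.605 m.
Summing the layer offsets gives 33.764 m.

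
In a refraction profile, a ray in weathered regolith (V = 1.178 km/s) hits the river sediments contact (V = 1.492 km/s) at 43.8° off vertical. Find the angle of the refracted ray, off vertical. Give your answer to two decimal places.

sin θ₁/V₁ = sin θ₂/V₂ ⇒ sin θ₂ = 1.492·sin 43.8°/1.178 = 1.492·0.6921/1.178 = 0.8766.
θ₂ = arcsin 0.8766 = 61.24° from the normal.

61.24°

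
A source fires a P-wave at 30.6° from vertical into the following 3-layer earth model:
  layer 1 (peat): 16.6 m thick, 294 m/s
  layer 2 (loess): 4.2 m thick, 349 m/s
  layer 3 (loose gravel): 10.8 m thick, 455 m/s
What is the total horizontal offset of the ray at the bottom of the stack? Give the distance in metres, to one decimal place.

26.8 m

Apply Snell's law at each interface; in layer i the horizontal offset is hᵢ·tan θᵢ.
Layer 1: θ = 30.60°; offset = 16.6·tan 30.60° = 9.817 m.
Layer 2: sin θ = 349·sin 30.6°/294 = 0.6043, θ = 37.18°; offset = 4.2·tan 37.18° = 3.185 m.
Layer 3: sin θ = 455·sin 30.6°/294 = 0.7878, θ = 51.98°; offset = 10.8·tan 51.98° = 13.814 m.
Summing the layer offsets gives 26.816 m.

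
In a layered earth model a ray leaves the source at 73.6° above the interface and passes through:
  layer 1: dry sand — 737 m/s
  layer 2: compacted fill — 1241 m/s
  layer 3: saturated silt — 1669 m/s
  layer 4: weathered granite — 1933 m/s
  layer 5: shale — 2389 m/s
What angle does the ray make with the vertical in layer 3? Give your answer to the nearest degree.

From the normal: θ₁ = 90° − 73.6° = 16.4°.
Snell's law across each interface conserves sin θ / V, so sin θ_3 = V_3·sin θ₁/V₁.
sin θ_3 = 1669 × sin 16.4° / 737 = 0.6394.
θ_3 = 39.75° from the vertical.

40°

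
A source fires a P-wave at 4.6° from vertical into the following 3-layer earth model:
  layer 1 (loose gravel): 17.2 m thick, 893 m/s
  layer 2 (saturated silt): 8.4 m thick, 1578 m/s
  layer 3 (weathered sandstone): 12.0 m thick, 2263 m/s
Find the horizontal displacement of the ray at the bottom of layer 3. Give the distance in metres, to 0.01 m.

p = sin θ₁/V₁ = sin 4.6°/893 = 8.9808e-05 s/m is conserved through the stack.
Layer 1: θ = 4.60°; offset = 17.2·tan 4.60° = 1.3839 m.
Layer 2: sin θ = p·1578 = 0.1417 → θ = 8.15°; offset = 8.4·tan 8.15° = 1.2026 m.
Layer 3: sin θ = p·2263 = 0.2032 → θ = 11.73°; offset = 12.0·tan 11.73° = 2.4908 m.
Σ offsets = 5.0773 m.

5.08 m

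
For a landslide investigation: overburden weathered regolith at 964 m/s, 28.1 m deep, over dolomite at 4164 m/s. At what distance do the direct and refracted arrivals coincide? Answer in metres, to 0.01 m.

71.14 m

θ_c = arcsin(964/4164) = 13.39°, so cos θ_c = 0.9728 and tᵢ = 2h cos θ_c/V₁ = 0.0567 s.
At crossover x/V₁ = x/V₂ + tᵢ ⇒ x = tᵢ/(1/V₁ − 1/V₂) = 0.05671/(1.0373e-03 − 2.4015e-04) = 71.14 m.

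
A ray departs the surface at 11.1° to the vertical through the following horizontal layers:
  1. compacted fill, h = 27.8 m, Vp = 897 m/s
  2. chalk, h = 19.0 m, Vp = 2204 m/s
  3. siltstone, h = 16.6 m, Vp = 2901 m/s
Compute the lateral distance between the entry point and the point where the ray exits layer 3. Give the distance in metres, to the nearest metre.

Apply Snell's law at each interface; in layer i the horizontal offset is hᵢ·tan θᵢ.
Layer 1: θ = 11.10°; offset = 27.8·tan 11.10° = 5.454 m.
Layer 2: sin θ = 2204·sin 11.1°/897 = 0.4730, θ = 28.23°; offset = 19.0·tan 28.23° = 10.201 m.
Layer 3: sin θ = 2901·sin 11.1°/897 = 0.6226, θ = 38.51°; offset = 16.6·tan 38.51° = 13.209 m.
Total horizontal offset = 28.864 m.

29 m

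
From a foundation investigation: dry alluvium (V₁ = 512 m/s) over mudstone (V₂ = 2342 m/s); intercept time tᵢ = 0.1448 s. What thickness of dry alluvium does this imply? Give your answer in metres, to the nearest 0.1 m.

θ_c = arcsin(512/2342) = 12.63°; cos θ_c = 0.9758.
tᵢ = 2h cos θ_c/V₁ ⇒ h = tᵢ·V₁/(2 cos θ_c) = 0.1448·512/(2·0.9758) = 37.99 m.

38.0 m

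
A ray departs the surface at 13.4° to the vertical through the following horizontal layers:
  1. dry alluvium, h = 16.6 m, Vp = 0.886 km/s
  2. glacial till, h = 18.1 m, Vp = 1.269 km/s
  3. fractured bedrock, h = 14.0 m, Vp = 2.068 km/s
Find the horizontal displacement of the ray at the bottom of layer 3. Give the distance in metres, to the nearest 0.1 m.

19.3 m

Apply Snell's law at each interface; in layer i the horizontal offset is hᵢ·tan θᵢ.
Layer 1: θ = 13.40°; offset = 16.6·tan 13.40° = 3.955 m.
Layer 2: sin θ = 1.269·sin 13.4°/0.886 = 0.3319, θ = 19.39°; offset = 18.1·tan 19.39° = 6.369 m.
Layer 3: sin θ = 2.068·sin 13.4°/0.886 = 0.5409, θ = 32.75°; offset = 14.0·tan 32.75° = 9.004 m.
Summing the layer offsets gives 19.327 m.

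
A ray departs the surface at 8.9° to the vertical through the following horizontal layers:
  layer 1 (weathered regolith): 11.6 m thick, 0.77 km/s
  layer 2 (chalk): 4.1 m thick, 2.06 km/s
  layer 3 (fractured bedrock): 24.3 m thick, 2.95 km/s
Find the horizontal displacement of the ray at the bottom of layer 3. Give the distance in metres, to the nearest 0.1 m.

21.6 m

Apply Snell's law at each interface; in layer i the horizontal offset is hᵢ·tan θᵢ.
Layer 1: θ = 8.90°; offset = 11.6·tan 8.90° = 1.817 m.
Layer 2: sin θ = 2.06·sin 8.9°/0.77 = 0.4139, θ = 24.45°; offset = 4.1·tan 24.45° = 1.864 m.
Layer 3: sin θ = 2.95·sin 8.9°/0.77 = 0.5927, θ = 36.35°; offset = 24.3·tan 36.35° = 17.883 m.
Summing the layer offsets gives 21.564 m.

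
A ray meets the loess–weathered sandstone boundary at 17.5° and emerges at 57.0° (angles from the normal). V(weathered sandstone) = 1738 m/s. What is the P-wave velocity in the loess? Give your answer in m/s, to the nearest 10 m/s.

620 m/s

Snell's law: sin 17.5°/V₁ = sin 57.0°/V₂.
V₁ = V₂·sin 17.5°/sin 57.0° = 1738 × 0.3586 = 623.16 m/s.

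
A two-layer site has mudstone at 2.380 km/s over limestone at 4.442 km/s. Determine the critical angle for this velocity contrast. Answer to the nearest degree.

At critical incidence the refracted ray runs along the interface (θ₂ = 90°), so sin θ_c = V₁/V₂.
θ_c = arcsin(2.380/4.442) = arcsin 0.5358 = 32.40°.

32°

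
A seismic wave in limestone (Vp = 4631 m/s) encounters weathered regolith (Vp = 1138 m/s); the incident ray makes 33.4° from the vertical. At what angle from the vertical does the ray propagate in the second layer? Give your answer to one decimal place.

7.8°

sin θ₁/V₁ = sin θ₂/V₂ ⇒ sin θ₂ = 1138·sin 33.4°/4631 = 1138·0.5505/4631 = 0.1353.
θ₂ = arcsin 0.1353 = 7.77° from the normal.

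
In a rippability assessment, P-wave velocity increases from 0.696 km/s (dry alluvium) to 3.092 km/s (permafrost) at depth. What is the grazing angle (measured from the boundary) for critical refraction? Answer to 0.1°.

77.0°

Critical incidence: sin θ_c = V₁/V₂ = 0.696/3.092 = 0.2251.
θ_c = arcsin 0.2251 = 13.01°.
Measured from the interface: 90° − 13.01° = 76.99°.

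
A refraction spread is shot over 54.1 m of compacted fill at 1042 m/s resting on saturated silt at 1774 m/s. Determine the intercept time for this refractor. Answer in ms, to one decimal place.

tᵢ = 2h·√(V₂²−V₁²)/(V₁V₂).
√(V₂²−V₁²) = √(1774²−1042²) = 1435.7 m/s.
tᵢ = 2·54.1·1435.7/(1042·1774) = 0.08404 s.

84.0 ms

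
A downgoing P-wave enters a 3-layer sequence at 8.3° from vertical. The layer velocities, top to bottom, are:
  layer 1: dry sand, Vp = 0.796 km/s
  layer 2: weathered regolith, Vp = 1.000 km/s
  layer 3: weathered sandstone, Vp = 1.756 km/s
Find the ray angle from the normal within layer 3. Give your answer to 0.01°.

Ray parameter p = sin 8.3° / 0.796 = 1.8135e-01 s/km.
sin θ_3 = p·V_3 = 1.8135e-01 × 1.756 = 0.3185.
θ_3 = arcsin 0.3185 = 18.57°.

18.57°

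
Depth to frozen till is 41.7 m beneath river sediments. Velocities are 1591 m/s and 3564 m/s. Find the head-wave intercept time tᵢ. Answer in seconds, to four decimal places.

0.0469 s

θ_c = arcsin(V₁/V₂) = arcsin(1591/3564) = 26.51°; cos θ_c = 0.8948.
tᵢ = 2h·cos θ_c / V₁ = 2·41.7·0.8948 / 1591 = 0.04691 s.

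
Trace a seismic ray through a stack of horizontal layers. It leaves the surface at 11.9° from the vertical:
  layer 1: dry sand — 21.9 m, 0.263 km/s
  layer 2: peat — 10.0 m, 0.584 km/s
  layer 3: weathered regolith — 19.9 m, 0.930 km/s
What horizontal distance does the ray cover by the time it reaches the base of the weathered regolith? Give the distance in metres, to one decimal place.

Apply Snell's law at each interface; in layer i the horizontal offset is hᵢ·tan θᵢ.
Layer 1: θ = 11.90°; offset = 21.9·tan 11.90° = 4.615 m.
Layer 2: sin θ = 0.584·sin 11.9°/0.263 = 0.4579, θ = 27.25°; offset = 10.0·tan 27.25° = 5.150 m.
Layer 3: sin θ = 0.930·sin 11.9°/0.263 = 0.7292, θ = 46.82°; offset = 19.9·tan 46.82° = 21.203 m.
Total horizontal offset = 30.969 m.

31.0 m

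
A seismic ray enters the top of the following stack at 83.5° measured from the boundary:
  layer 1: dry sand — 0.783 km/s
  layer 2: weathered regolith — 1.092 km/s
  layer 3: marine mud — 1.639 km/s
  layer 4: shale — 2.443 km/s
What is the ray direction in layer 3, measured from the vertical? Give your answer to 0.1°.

13.7°

From the normal: θ₁ = 90° − 83.5° = 6.5°.
Snell's law across each interface conserves sin θ / V, so sin θ_3 = V_3·sin θ₁/V₁.
sin θ_3 = 1.639 × sin 6.5° / 0.783 = 0.2370.
θ_3 = arcsin 0.2370 = 13.71°.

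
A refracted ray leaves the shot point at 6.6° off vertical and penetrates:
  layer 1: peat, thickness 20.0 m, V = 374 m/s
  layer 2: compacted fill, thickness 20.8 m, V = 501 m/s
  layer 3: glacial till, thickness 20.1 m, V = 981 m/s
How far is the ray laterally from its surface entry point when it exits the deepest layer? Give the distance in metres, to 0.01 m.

p = sin θ₁/V₁ = sin 6.6°/374 = 3.0732e-04 s/m is conserved through the stack.
Layer 1: θ = 6.60°; offset = 20.0·tan 6.60° = 2.3141 m.
Layer 2: sin θ = p·501 = 0.1540 → θ = 8.86°; offset = 20.8·tan 8.86° = 3.2412 m.
Layer 3: sin θ = p·981 = 0.3015 → θ = 17.55°; offset = 20.1·tan 17.55° = 6.3554 m.
Summing the layer offsets gives 11.9107 m.

11.91 m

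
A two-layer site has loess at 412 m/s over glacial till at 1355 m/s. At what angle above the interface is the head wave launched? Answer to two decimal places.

At critical incidence the refracted ray runs along the interface (θ₂ = 90°), so sin θ_c = V₁/V₂.
θ_c = arcsin(412/1355) = arcsin 0.3041 = 17.70°.
Measured from the interface: 90° − 17.70° = 72.30°.

72.30°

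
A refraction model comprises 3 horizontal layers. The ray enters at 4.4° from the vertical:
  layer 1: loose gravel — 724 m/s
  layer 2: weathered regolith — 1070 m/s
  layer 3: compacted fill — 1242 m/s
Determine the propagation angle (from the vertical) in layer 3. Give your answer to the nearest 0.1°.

Ray parameter p = sin 4.4° / 724 = 1.0597e-04 s/m.
sin θ_3 = p·V_3 = 1.0597e-04 × 1242 = 0.1316.
θ_3 = 7.56° from the vertical.

7.6°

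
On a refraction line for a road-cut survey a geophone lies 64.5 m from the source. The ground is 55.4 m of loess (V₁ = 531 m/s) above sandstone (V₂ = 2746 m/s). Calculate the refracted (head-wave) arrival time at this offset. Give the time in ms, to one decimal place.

θ_c = arcsin(V₁/V₂) = arcsin(531/2746) = 11.15°, cos θ_c = 0.9811.
Intercept time tᵢ = 2h cos θ_c / V₁ = 2·55.4·0.9811/531 = 0.20472 s.
t = x/V₂ + tᵢ = 64.5/2746 + 0.20472 = 0.22821 s.

228.2 ms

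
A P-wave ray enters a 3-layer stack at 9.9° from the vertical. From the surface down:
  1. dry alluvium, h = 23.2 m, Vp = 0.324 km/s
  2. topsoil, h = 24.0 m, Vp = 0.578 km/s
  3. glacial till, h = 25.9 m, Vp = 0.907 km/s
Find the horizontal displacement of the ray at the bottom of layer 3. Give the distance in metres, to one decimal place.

26.0 m

Apply Snell's law at each interface; in layer i the horizontal offset is hᵢ·tan θᵢ.
Layer 1: θ = 9.90°; offset = 23.2·tan 9.90° = 4.049 m.
Layer 2: sin θ = 0.578·sin 9.9°/0.324 = 0.3067, θ = 17.86°; offset = 24.0·tan 17.86° = 7.734 m.
Layer 3: sin θ = 0.907·sin 9.9°/0.324 = 0.4813, θ = 28.77°; offset = 25.9·tan 28.77° = 14.221 m.
Σ offsets = 26.004 m.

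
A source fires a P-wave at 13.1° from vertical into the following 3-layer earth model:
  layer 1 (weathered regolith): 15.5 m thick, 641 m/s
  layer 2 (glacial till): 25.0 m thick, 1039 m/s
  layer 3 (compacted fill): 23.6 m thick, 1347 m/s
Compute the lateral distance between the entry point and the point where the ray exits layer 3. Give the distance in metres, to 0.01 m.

Apply Snell's law at each interface; in layer i the horizontal offset is hᵢ·tan θᵢ.
Layer 1: θ = 13.10°; offset = 15.5·tan 13.10° = 3.6070 m.
Layer 2: sin θ = 1039·sin 13.1°/641 = 0.3674, θ = 21.55°; offset = 25.0·tan 21.55° = 9.8751 m.
Layer 3: sin θ = 1347·sin 13.1°/641 = 0.4763, θ = 28.44°; offset = 23.6·tan 28.44° = 12.7834 m.
Total horizontal offset = 26.2655 m.

26.27 m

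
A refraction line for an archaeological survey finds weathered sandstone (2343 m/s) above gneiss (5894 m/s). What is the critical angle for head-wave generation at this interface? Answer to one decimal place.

23.4°

At critical incidence the refracted ray runs along the interface (θ₂ = 90°), so sin θ_c = V₁/V₂.
θ_c = arcsin(2343/5894) = arcsin 0.3975 = 23.42°.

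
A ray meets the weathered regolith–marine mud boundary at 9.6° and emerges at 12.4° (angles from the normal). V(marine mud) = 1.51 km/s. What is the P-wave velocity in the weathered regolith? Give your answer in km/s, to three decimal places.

1.173 km/s

sin 9.6° = 0.1668; sin 12.4° = 0.2147.
V₁ = V₂·(sin θ₁/sin θ₂) = 1.51·(0.1668/0.2147) = 1.173 km/s.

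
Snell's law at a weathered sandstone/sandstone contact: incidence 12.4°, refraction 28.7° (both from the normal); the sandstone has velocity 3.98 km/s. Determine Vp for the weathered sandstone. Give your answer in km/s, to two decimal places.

Snell's law: sin 12.4°/V₁ = sin 28.7°/V₂.
V₁ = V₂·sin 12.4°/sin 28.7° = 3.98 × 0.4472 = 1.78 km/s.

1.78 km/s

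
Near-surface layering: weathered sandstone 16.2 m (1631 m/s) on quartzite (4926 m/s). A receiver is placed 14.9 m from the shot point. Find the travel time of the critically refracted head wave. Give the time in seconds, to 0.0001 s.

θ_c = arcsin(V₁/V₂) = arcsin(1631/4926) = 19.34°, cos θ_c = 0.9436.
Intercept time tᵢ = 2h cos θ_c / V₁ = 2·16.2·0.9436/1631 = 0.01874 s.
t = x/V₂ + tᵢ = 14.9/4926 + 0.01874 = 0.02177 s.

0.0218 s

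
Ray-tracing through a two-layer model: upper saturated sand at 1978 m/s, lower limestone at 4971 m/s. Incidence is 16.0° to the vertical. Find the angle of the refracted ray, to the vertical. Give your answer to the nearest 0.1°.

43.8°

Snell's law: sin θ₂ = (V₂/V₁)·sin θ₁ = (4971/1978)·sin 16.0° = 0.6927.
θ₂ = sin⁻¹(0.6927) = 43.85° (from vertical).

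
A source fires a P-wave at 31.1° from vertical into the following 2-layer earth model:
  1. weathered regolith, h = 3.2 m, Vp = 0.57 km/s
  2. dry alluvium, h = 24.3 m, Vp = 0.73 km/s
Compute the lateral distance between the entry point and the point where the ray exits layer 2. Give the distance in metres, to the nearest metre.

p = sin θ₁/V₁ = sin 31.1°/0.57 = 9.0620e-01 s/km is conserved through the stack.
Layer 1: θ = 31.10°; offset = 3.2·tan 31.10° = 1.930 m.
Layer 2: sin θ = p·0.73 = 0.6615 → θ = 41.42°; offset = 24.3·tan 41.42° = 21.436 m.
Summing the layer offsets gives 23.366 m.

23 m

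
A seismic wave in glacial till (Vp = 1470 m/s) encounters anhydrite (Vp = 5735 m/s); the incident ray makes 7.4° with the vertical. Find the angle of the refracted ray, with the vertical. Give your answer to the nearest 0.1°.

Snell's law: sin θ₂ = (V₂/V₁)·sin θ₁ = (5735/1470)·sin 7.4° = 0.5025.
θ₂ = arcsin 0.5025 = 30.16° from the normal.

30.2°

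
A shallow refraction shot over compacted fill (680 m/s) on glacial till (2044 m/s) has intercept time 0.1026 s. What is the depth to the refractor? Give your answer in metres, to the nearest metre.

37 m

h = tᵢ·V₁·V₂ / (2·√(V₂²−V₁²)).
√(V₂²−V₁²) = √(2044² − 680²) = 1927.6 m/s.
h = 0.1026 s × 680 × 2044 / (2 × 1927.6) = 36.99 m.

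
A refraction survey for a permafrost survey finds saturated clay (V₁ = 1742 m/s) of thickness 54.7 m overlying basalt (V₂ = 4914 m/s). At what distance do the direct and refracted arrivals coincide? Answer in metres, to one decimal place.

θ_c = arcsin(1742/4914) = 20.76°, so cos θ_c = 0.9351 and tᵢ = 2h cos θ_c/V₁ = 0.0587 s.
At crossover x/V₁ = x/V₂ + tᵢ ⇒ x = tᵢ/(1/V₁ − 1/V₂) = 0.05872/(5.7405e-04 − 2.0350e-04) = 158.47 m.

158.5 m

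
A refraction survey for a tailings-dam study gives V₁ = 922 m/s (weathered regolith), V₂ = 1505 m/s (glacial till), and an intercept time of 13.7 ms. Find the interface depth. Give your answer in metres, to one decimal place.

θ_c = arcsin(922/1505) = 37.78°; cos θ_c = 0.7904.
tᵢ = 2h cos θ_c/V₁ ⇒ h = tᵢ·V₁/(2 cos θ_c) = 0.0137·922/(2·0.7904) = 7.99 m.

8.0 m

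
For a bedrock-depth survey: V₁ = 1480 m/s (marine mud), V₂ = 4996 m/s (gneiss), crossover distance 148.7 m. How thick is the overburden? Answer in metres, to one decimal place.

54.8 m

x_cross = 2h·√((V₂+V₁)/(V₂−V₁)) → h = x_cross / (2·√((V₂+V₁)/(V₂−V₁))).
√((V₂+V₁)/(V₂−V₁)) = √((4996+1480)/(4996−1480)) = 1.3572.
h = 148.7 / (2·1.3572) = 54.78 m.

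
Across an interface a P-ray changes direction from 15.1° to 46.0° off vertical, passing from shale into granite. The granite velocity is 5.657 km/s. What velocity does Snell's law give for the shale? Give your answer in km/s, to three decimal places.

Snell's law: sin 15.1°/V₁ = sin 46.0°/V₂.
V₁ = V₂·sin 15.1°/sin 46.0° = 5.657 × 0.3621 = 2.049 km/s.

2.049 km/s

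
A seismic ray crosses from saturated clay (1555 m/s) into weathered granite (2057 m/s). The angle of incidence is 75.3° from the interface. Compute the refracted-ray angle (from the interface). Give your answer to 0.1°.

70.4°

Convert to the normal: θ₁ = 90° − 75.3° = 14.7°.
sin θ₁/V₁ = sin θ₂/V₂ ⇒ sin θ₂ = 2057·sin 14.7°/1555 = 2057·0.2538/1555 = 0.3357.
θ₂ = arcsin 0.3357 = 19.61° from the normal.
From the interface: 90° − 19.61° = 70.39°.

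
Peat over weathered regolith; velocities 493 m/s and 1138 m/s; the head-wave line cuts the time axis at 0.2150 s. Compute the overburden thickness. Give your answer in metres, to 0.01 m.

h = tᵢ·V₁·V₂ / (2·√(V₂²−V₁²)).
√(V₂²−V₁²) = √(1138² − 493²) = 1025.7 m/s.
h = 0.215 s × 493 × 1138 / (2 × 1025.7) = 58.80 m.

58.80 m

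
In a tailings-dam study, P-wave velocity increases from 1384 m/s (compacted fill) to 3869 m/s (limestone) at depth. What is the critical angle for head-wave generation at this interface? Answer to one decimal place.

21.0°

Critical incidence: sin θ_c = V₁/V₂ = 1384/3869 = 0.3577.
θ_c = arcsin 0.3577 = 20.96°.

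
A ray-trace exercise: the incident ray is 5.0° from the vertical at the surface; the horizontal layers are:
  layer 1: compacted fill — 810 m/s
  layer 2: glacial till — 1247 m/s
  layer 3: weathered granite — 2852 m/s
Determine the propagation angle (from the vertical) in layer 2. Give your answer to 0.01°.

Ray parameter p = sin 5.0° / 810 = 1.0760e-04 s/m.
sin θ_2 = p·V_2 = 1.0760e-04 × 1247 = 0.1342.
θ_2 = arcsin 0.1342 = 7.71°.

7.71°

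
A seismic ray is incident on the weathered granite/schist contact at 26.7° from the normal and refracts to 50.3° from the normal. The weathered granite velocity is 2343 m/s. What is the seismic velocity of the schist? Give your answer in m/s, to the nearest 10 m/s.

Snell's law: sin 26.7°/V₁ = sin 50.3°/V₂.
V₂ = V₁·sin 50.3°/sin 26.7° = 2343 × 1.7124 = 4012.08 m/s.

4010 m/s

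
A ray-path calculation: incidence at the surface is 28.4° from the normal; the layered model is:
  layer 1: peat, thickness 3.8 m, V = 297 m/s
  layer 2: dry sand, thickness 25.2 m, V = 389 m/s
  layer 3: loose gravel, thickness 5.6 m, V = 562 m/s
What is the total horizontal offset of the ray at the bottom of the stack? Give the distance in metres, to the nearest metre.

p = sin θ₁/V₁ = sin 28.4°/297 = 1.6014e-03 s/m is conserved through the stack.
Layer 1: θ = 28.40°; offset = 3.8·tan 28.40° = 2.055 m.
Layer 2: sin θ = p·389 = 0.6230 → θ = 38.53°; offset = 25.2·tan 38.53° = 20.068 m.
Layer 3: sin θ = p·562 = 0.9000 → θ = 64.16°; offset = 5.6·tan 64.16° = 11.563 m.
Total horizontal offset = 33.686 m.

34 m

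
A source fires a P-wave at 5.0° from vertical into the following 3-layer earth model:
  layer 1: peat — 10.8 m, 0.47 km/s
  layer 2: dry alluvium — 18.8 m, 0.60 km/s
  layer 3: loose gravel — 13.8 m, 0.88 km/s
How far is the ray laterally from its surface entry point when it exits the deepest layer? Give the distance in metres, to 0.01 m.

p = sin θ₁/V₁ = sin 5.0°/0.47 = 1.8544e-01 s/km is conserved through the stack.
Layer 1: θ = 5.00°; offset = 10.8·tan 5.00° = 0.9449 m.
Layer 2: sin θ = p·0.60 = 0.1113 → θ = 6.39°; offset = 18.8·tan 6.39° = 2.1048 m.
Layer 3: sin θ = p·0.88 = 0.1632 → θ = 9.39°; offset = 13.8·tan 9.39° = 2.2826 m.
Summing the layer offsets gives 5.3322 m.

5.33 m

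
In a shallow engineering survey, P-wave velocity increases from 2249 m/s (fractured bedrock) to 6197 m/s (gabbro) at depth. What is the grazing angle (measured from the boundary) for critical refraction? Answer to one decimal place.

At critical incidence the refracted ray runs along the interface (θ₂ = 90°), so sin θ_c = V₁/V₂.
θ_c = arcsin(2249/6197) = arcsin 0.3629 = 21.28°.
Measured from the interface: 90° − 21.28° = 68.72°.

68.7°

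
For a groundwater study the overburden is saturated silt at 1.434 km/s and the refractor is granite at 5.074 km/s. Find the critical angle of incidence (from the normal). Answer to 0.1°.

16.4°

Critical incidence: sin θ_c = V₁/V₂ = 1.434/5.074 = 0.2826.
θ_c = arcsin 0.2826 = 16.42°.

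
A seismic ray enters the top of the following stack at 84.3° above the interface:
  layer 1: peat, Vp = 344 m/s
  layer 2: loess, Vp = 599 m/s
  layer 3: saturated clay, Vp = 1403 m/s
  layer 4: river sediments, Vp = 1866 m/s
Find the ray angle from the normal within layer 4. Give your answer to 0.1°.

From the normal: θ₁ = 90° − 84.3° = 5.7°.
Ray parameter p = sin 5.7° / 344 = 2.8872e-04 s/m.
sin θ_4 = p·V_4 = 2.8872e-04 × 1866 = 0.5388.
θ_4 = arcsin 0.5388 = 32.60°.

32.6°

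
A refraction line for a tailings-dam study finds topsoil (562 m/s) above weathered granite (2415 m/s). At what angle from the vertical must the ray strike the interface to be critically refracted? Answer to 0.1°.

Critical incidence: sin θ_c = V₁/V₂ = 562/2415 = 0.2327.
θ_c = arcsin 0.2327 = 13.46°.

13.5°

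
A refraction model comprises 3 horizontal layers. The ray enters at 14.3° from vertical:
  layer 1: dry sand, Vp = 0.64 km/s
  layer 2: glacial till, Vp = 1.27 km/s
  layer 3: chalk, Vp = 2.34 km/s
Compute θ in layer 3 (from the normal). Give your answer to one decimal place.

64.6°

Snell's law across each interface conserves sin θ / V, so sin θ_3 = V_3·sin θ₁/V₁.
sin θ_3 = 2.34 × sin 14.3° / 0.64 = 0.9031.
θ_3 = 64.57° from the vertical.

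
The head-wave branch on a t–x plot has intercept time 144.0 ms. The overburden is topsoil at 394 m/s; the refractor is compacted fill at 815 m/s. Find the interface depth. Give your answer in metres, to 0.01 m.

32.41 m

h = tᵢ·V₁·V₂ / (2·√(V₂²−V₁²)).
√(V₂²−V₁²) = √(815² − 394²) = 713.4 m/s.
h = 0.144 s × 394 × 815 / (2 × 713.4) = 32.41 m.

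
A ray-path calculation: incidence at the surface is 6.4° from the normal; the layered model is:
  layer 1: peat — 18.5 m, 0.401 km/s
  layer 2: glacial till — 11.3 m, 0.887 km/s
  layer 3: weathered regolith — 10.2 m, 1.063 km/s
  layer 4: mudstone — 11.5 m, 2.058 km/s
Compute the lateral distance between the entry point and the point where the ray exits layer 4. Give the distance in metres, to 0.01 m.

p = sin θ₁/V₁ = sin 6.4°/0.401 = 2.7798e-01 s/km is conserved through the stack.
Layer 1: θ = 6.40°; offset = 18.5·tan 6.40° = 2.0751 m.
Layer 2: sin θ = p·0.887 = 0.2466 → θ = 14.27°; offset = 11.3·tan 14.27° = 2.8750 m.
Layer 3: sin θ = p·1.063 = 0.2955 → θ = 17.19°; offset = 10.2·tan 17.19° = 3.1549 m.
Layer 4: sin θ = p·2.058 = 0.5721 → θ = 34.90°; offset = 11.5·tan 34.90° = 8.0211 m.
Summing the layer offsets gives 16.1260 m.

16.13 m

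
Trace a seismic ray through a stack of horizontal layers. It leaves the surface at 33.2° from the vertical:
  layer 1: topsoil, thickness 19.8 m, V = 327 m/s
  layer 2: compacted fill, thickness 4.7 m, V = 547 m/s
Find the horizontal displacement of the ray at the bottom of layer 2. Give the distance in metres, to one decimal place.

Apply Snell's law at each interface; in layer i the horizontal offset is hᵢ·tan θᵢ.
Layer 1: θ = 33.20°; offset = 19.8·tan 33.20° = 12.957 m.
Layer 2: sin θ = 547·sin 33.2°/327 = 0.9160, θ = 66.34°; offset = 4.7·tan 66.34° = 10.728 m.
Σ offsets = 23.685 m.

23.7 m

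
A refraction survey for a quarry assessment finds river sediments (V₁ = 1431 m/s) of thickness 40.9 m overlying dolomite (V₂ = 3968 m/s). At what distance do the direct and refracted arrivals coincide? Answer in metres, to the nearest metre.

119 m

x_cross = 2h·√((V₂+V₁)/(V₂−V₁)).
(V₂+V₁)/(V₂−V₁) = (3968+1431)/(3968−1431) = 2.1281; √ = 1.4588.
x_cross = 2·40.9·1.4588 = 119.33 m.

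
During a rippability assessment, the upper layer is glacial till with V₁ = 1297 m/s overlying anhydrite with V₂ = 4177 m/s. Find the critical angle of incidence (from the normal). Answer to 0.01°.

18.09°

At critical incidence the refracted ray runs along the interface (θ₂ = 90°), so sin θ_c = V₁/V₂.
θ_c = arcsin(1297/4177) = arcsin 0.3105 = 18.09°.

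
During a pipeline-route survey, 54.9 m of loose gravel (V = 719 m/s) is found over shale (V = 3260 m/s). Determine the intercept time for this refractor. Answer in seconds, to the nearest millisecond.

θ_c = arcsin(V₁/V₂) = arcsin(719/3260) = 12.74°; cos θ_c = 0.9754.
tᵢ = 2h·cos θ_c / V₁ = 2·54.9·0.9754 / 719 = 0.14895 s.

0.149 s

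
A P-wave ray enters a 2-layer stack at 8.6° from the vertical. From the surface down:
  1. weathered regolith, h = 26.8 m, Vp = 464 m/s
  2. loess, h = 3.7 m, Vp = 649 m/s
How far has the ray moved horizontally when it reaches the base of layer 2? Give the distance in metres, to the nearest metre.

5 m

Apply Snell's law at each interface; in layer i the horizontal offset is hᵢ·tan θᵢ.
Layer 1: θ = 8.60°; offset = 26.8·tan 8.60° = 4.053 m.
Layer 2: sin θ = 649·sin 8.6°/464 = 0.2092, θ = 12.07°; offset = 3.7·tan 12.07° = 0.791 m.
Total horizontal offset = 4.845 m.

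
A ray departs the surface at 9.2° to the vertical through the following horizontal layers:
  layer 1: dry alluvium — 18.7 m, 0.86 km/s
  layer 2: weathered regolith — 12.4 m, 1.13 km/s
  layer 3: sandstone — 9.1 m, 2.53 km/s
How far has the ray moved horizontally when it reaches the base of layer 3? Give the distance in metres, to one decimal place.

Apply Snell's law at each interface; in layer i the horizontal offset is hᵢ·tan θᵢ.
Layer 1: θ = 9.20°; offset = 18.7·tan 9.20° = 3.029 m.
Layer 2: sin θ = 1.13·sin 9.2°/0.86 = 0.2101, θ = 12.13°; offset = 12.4·tan 12.13° = 2.664 m.
Layer 3: sin θ = 2.53·sin 9.2°/0.86 = 0.4703, θ = 28.06°; offset = 9.1·tan 28.06° = 4.850 m.
Total horizontal offset = 10.543 m.

10.5 m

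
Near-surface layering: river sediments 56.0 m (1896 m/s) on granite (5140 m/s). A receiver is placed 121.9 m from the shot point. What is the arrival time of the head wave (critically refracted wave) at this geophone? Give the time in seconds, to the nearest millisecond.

0.079 s

θ_c = arcsin(V₁/V₂) = arcsin(1896/5140) = 21.65°, cos θ_c = 0.9295.
Intercept time tᵢ = 2h cos θ_c / V₁ = 2·56.0·0.9295/1896 = 0.05491 s.
t = x/V₂ + tᵢ = 121.9/5140 + 0.05491 = 0.07862 s.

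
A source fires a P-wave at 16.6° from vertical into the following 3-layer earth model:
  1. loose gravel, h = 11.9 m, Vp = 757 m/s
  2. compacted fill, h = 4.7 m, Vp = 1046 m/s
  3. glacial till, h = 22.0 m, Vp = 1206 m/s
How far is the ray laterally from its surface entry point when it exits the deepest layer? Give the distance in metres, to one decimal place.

Apply Snell's law at each interface; in layer i the horizontal offset is hᵢ·tan θᵢ.
Layer 1: θ = 16.60°; offset = 11.9·tan 16.60° = 3.548 m.
Layer 2: sin θ = 1046·sin 16.6°/757 = 0.3948, θ = 23.25°; offset = 4.7·tan 23.25° = 2.019 m.
Layer 3: sin θ = 1206·sin 16.6°/757 = 0.4551, θ = 27.07°; offset = 22.0·tan 27.07° = 11.245 m.
Summing the layer offsets gives 16.812 m.

16.8 m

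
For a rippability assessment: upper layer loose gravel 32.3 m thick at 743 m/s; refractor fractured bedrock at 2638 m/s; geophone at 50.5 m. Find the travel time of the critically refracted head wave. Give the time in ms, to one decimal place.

t = x/V₂ + 2h·√(V₂²−V₁²)/(V₁V₂).
√(V₂²−V₁²) = √(2638²−743²) = 2531.2 m/s; delay term = 2·32.3·2531.2/(743·2638) = 0.08342 s.
t = 50.5/2638 + 0.08342 = 0.10257 s.

102.6 ms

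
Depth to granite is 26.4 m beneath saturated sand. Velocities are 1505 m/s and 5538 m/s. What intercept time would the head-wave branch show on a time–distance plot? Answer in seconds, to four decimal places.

tᵢ = 2h·√(V₂²−V₁²)/(V₁V₂).
√(V₂²−V₁²) = √(5538²−1505²) = 5329.6 m/s.
tᵢ = 2·26.4·5329.6/(1505·5538) = 0.03376 s.

0.0338 s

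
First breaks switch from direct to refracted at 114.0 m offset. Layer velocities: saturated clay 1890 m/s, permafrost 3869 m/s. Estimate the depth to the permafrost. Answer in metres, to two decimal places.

33.41 m

h = (x_cross/2)·√((V₂−V₁)/(V₂+V₁)).
(V₂−V₁)/(V₂+V₁) = (3869−1890)/(3869+1890) = 0.3436; √ = 0.5862.
h = (114.0/2)·0.5862 = 33.41 m.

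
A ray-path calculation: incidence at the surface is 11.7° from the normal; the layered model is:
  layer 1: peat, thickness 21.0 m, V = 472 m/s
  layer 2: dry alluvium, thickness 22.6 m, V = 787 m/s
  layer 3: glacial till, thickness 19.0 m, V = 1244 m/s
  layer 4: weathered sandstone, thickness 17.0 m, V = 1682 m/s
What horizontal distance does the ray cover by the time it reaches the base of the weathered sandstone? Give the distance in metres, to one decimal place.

42.3 m

Apply Snell's law at each interface; in layer i the horizontal offset is hᵢ·tan θᵢ.
Layer 1: θ = 11.70°; offset = 21.0·tan 11.70° = 4.349 m.
Layer 2: sin θ = 787·sin 11.7°/472 = 0.3381, θ = 19.76°; offset = 22.6·tan 19.76° = 8.120 m.
Layer 3: sin θ = 1244·sin 11.7°/472 = 0.5345, θ = 32.31°; offset = 19.0·tan 32.31° = 12.015 m.
Layer 4: sin θ = 1682·sin 11.7°/472 = 0.7226, θ = 46.27°; offset = 17.0·tan 46.27° = 17.773 m.
Total horizontal offset = 42.256 m.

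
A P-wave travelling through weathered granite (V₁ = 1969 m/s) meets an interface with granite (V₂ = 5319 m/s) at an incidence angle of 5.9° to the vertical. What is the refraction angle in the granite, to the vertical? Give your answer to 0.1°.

Snell's law: sin θ₂ = (V₂/V₁)·sin θ₁ = (5319/1969)·sin 5.9° = 0.2777.
θ₂ = sin⁻¹(0.2777) = 16.12° (from vertical).

16.1°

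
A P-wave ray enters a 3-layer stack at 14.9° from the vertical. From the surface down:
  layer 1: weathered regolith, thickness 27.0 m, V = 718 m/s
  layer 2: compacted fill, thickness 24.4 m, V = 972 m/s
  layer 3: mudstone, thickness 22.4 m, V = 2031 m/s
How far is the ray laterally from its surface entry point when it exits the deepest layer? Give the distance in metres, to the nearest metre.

Ray parameter p = sin 14.9° / 718 m/s = 3.5812e-04 s/m.
Layer 1: θ = 14.90°; offset = 27.0·tan 14.90° = 7.184 m.
Layer 2: sin θ = p·972 = 0.3481 → θ = 20.37°; offset = 24.4·tan 20.37° = 9.060 m.
Layer 3: sin θ = p·2031 = 0.7273 → θ = 46.66°; offset = 22.4·tan 46.66° = 23.741 m.
Σ offsets = 39.985 m.

40 m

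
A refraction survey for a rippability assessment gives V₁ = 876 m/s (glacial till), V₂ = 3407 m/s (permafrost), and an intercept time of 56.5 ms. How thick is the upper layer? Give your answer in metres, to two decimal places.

25.61 m

θ_c = arcsin(876/3407) = 14.90°; cos θ_c = 0.9664.
tᵢ = 2h cos θ_c/V₁ ⇒ h = tᵢ·V₁/(2 cos θ_c) = 0.0565·876/(2·0.9664) = 25.61 m.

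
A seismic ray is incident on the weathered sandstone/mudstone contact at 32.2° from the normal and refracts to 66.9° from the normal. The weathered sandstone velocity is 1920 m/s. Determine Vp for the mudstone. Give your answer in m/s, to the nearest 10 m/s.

3310 m/s

sin 32.2° = 0.5329; sin 66.9° = 0.9198.
V₂ = V₁·(sin θ₂/sin θ₁) = 1920·(0.9198/0.5329) = 3314.20 m/s.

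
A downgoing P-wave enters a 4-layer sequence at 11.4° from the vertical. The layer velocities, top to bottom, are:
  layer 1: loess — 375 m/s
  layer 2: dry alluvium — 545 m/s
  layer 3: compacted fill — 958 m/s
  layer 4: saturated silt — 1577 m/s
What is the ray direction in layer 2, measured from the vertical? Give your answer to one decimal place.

Ray parameter p = sin 11.4° / 375 = 5.2709e-04 s/m.
sin θ_2 = p·V_2 = 5.2709e-04 × 545 = 0.2873.
θ_2 = arcsin 0.2873 = 16.69°.

16.7°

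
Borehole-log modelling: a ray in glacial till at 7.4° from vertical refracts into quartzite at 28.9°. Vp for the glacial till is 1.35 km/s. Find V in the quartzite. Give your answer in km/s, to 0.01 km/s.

Snell's law: sin 7.4°/V₁ = sin 28.9°/V₂.
V₂ = V₁·sin 28.9°/sin 7.4° = 1.35 × 3.7523 = 5.07 km/s.

5.07 km/s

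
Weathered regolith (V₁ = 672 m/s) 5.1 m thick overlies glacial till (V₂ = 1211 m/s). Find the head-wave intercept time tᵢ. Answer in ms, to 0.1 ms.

θ_c = arcsin(V₁/V₂) = arcsin(672/1211) = 33.70°; cos θ_c = 0.8319.
tᵢ = 2h·cos θ_c / V₁ = 2·5.1·0.8319 / 672 = 0.01263 s.

12.6 ms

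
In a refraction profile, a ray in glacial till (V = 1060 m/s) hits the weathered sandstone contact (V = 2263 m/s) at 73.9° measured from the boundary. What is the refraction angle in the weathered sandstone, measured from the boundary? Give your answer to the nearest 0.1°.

53.7°

Angle from the normal: 90° − 73.9° = 16.1°.
sin θ₁/V₁ = sin θ₂/V₂ ⇒ sin θ₂ = 2263·sin 16.1°/1060 = 2263·0.2773/1060 = 0.5920.
θ₂ = sin⁻¹(0.5920) = 36.30° (from vertical).
From the interface: 90° − 36.30° = 53.70°.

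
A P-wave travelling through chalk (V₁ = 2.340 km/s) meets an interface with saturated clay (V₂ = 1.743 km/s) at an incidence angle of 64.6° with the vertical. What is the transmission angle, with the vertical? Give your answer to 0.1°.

42.3°

Snell's law: sin θ₂ = (V₂/V₁)·sin θ₁ = (1.743/2.340)·sin 64.6° = 0.6729.
θ₂ = sin⁻¹(0.6729) = 42.29° (from vertical).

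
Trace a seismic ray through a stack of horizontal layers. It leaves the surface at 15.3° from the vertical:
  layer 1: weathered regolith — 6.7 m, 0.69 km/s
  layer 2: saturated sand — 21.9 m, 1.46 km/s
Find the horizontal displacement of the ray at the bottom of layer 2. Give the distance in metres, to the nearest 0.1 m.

16.6 m

Ray parameter p = sin 15.3° / 0.69 km/s = 3.8242e-01 s/km.
Layer 1: θ = 15.30°; offset = 6.7·tan 15.30° = 1.833 m.
Layer 2: sin θ = p·1.46 = 0.5583 → θ = 33.94°; offset = 21.9·tan 33.94° = 14.739 m.
Total horizontal offset = 16.572 m.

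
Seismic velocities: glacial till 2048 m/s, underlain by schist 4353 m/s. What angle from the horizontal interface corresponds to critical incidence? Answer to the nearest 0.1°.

61.9°

At critical incidence the refracted ray runs along the interface (θ₂ = 90°), so sin θ_c = V₁/V₂.
θ_c = arcsin(2048/4353) = arcsin 0.4705 = 28.07°.
Measured from the interface: 90° − 28.07° = 61.93°.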